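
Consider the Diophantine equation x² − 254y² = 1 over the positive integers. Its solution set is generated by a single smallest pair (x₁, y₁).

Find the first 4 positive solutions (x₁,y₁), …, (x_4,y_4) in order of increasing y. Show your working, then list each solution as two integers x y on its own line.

255 16
130049 8160
66324735 4161584
33825484801 2122399680

√254 = [15; 1,14,1,30, …], period ℓ=4 (even) → k=3
i=0: a=15 ⇒ p=15, q=1
…
i=2: a=14 ⇒ p=239, q=15
i=3: a=1 ⇒ p=255, q=16
(x₁, y₁) = (255, 16);  255² − 254·16² = 1 ✓
k=2:  x_2 = 255·255+254·16·16 = 130049,  y_2 = 255·16+16·255 = 8160
k=3:  x_3 = 255·130049+254·16·8160 = 66324735,  y_3 = 255·8160+16·130049 = 4161584
k=4:  x_4 = 255·66324735+254·16·4161584 = 33825484801,  y_4 = 255·4161584+16·66324735 = 2122399680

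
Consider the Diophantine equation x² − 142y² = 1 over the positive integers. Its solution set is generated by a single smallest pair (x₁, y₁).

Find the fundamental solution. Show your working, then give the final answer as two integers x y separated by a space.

[11; 1,10,1,22] for √142; ℓ=4 ⇒ convergent index 3
a_0=11:  p_0=11·1+0=11,  q_0=11·0+1=1
…
a_2=10:  p_2=10·12+11=131,  q_2=10·1+1=11
a_3=1:  p_3=1·131+12=143,  q_3=1·11+1=12
fundamental: x₁=143, y₁=12  (since 20449 − 142·144 = 1)

143 12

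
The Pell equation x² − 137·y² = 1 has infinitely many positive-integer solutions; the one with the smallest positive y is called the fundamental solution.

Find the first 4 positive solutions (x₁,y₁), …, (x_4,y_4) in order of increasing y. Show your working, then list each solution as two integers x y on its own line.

6083073 519712
74007554246657 6322892069952
900386710067742990849 76925228065277725280
10954236171143757109591351297 935883555725460013412300928

√137 → a₀=11, period (1,2,2,1,1,2,2,1,22); ℓ=9 odd so k=17
i=0: a=11 ⇒ p=11, q=1
i=1: a=1 ⇒ p=12, q=1
i=2: a=2 ⇒ p=35, q=3
i=3: a=2 ⇒ p=82, q=7
…
i=6: a=2 ⇒ p=515, q=44
…
i=8: a=1 ⇒ p=1744, q=149
i=9: a=22 ⇒ p=39597, q=3383
i=10: a=1 ⇒ p=41341, q=3532
i=11: a=2 ⇒ p=122279, q=10447
i=12: a=2 ⇒ p=285899, q=24426
…
i=14: a=1 ⇒ p=694077, q=59299
…
i=16: a=2 ⇒ p=4286741, q=366241
i=17: a=1 ⇒ p=6083073, q=519712
fundamental: x₁=6083073, y₁=519712  (since 37003777123329 − 137·270100562944 = 1)
k=2:  x_2 = 6083073·6083073+137·519712·519712 = 74007554246657,  y_2 = 6083073·519712+519712·6083073 = 6322892069952
k=3:  x_3 = 6083073·74007554246657+137·519712·6322892069952 = 900386710067742990849,  y_3 = 6083073·6322892069952+519712·74007554246657 = 76925228065277725280
k=4:  x_4 = 6083073·900386710067742990849+137·519712·76925228065277725280 = 10954236171143757109591351297,  y_4 = 6083073·76925228065277725280+519712·900386710067742990849 = 935883555725460013412300928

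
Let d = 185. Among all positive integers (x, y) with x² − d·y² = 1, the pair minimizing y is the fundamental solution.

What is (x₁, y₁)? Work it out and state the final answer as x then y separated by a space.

9249 680

√185 = [13; 1,1,1,1,26, …], period ℓ=5 (odd) → k=9
step 0: (13, 1)  from 13·(1,0) + (0,1)
step 1: (14, 1)  from 1·(13,1) + (1,0)
step 2: (27, 2)  from 1·(14,1) + (13,1)
…
step 4: (68, 5)  from 1·(41,3) + (27,2)
step 5: (1809, 133)  from 26·(68,5) + (41,3)
step 6: (1877, 138)  from 1·(1809,133) + (68,5)
…
step 8: (5563, 409)  from 1·(3686,271) + (1877,138)
step 9: (9249, 680)  from 1·(5563,409) + (3686,271)
(x₁, y₁) = (9249, 680);  9249² − 185·680² = 1 ✓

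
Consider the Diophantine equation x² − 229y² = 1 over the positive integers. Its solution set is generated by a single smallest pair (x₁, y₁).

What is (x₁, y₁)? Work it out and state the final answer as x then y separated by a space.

d=229: √d = [15; 7,1,1,7,30] (ℓ=5, odd), read p_9/q_9
k=0  a_k=15  p_k/q_k = 15/1
…
k=3  a_k=1  p_k/q_k = 227/15
k=4  a_k=7  p_k/q_k = 1710/113
k=5  a_k=30  p_k/q_k = 51527/3405
…
k=7  a_k=1  p_k/q_k = 413926/27353
k=8  a_k=1  p_k/q_k = 776325/51301
k=9  a_k=7  p_k/q_k = 5848201/386460
(x₁, y₁) = (5848201, 386460);  5848201² − 229·386460² = 1 ✓

5848201 386460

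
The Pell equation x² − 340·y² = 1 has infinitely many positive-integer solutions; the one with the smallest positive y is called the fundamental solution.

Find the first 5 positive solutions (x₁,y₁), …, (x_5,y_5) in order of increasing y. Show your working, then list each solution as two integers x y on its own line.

[18; 2,3,1,1,1,…,3,2,36] for √340; ℓ=14 ⇒ convergent index 13
i=0: a=18 ⇒ p=18, q=1
i=1: a=2 ⇒ p=37, q=2
i=2: a=3 ⇒ p=129, q=7
i=3: a=1 ⇒ p=166, q=9
i=4: a=1 ⇒ p=295, q=16
i=5: a=1 ⇒ p=461, q=25
i=6: a=1 ⇒ p=756, q=41
i=7: a=8 ⇒ p=6509, q=353
i=8: a=1 ⇒ p=7265, q=394
…
i=12: a=3 ⇒ p=125478, q=6805
i=13: a=2 ⇒ p=285769, q=15498
fundamental: x₁=285769, y₁=15498  (since 81663921361 − 340·240188004 = 1)
k=2:  x_2 = 285769·285769+340·15498·15498 = 163327842721,  y_2 = 285769·15498+15498·285769 = 8857695924
k=3:  x_3 = 285769·163327842721+340·15498·8857695924 = 93348068572789129,  y_3 = 285769·8857695924+15498·163327842721 = 5062509812995614
k=4:  x_4 = 285769·93348068572789129+340·15498·5062509812995614 = 53351968415791425367681,  y_4 = 285769·5062509812995614+15498·93348068572789129 = 2893416733491029538408
k=5:  x_5 = 285769·53351968415791425367681+340·15498·2893416733491029538408 = 30492677324331251603220874249,  y_5 = 285769·2893416733491029538408+15498·53351968415791425367681 = 1653697613020933530509635890

285769 15498
163327842721 8857695924
93348068572789129 5062509812995614
53351968415791425367681 2893416733491029538408
30492677324331251603220874249 1653697613020933530509635890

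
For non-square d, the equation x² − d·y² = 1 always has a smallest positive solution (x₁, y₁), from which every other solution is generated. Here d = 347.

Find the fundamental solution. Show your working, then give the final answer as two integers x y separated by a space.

[18; 1,1,1,2,4,…,1,1,36] for √347; ℓ=14 ⇒ convergent index 13
k=0  a_k=18  p_k/q_k = 18/1
…
k=2  a_k=1  p_k/q_k = 37/2
k=3  a_k=1  p_k/q_k = 56/3
k=4  a_k=2  p_k/q_k = 149/8
…
k=11  a_k=1  p_k/q_k = 238717/12815
k=12  a_k=1  p_k/q_k = 402885/21628
k=13  a_k=1  p_k/q_k = 641602/34443
(x₁, y₁) = (641602, 34443);  641602² − 347·34443² = 1 ✓

641602 34443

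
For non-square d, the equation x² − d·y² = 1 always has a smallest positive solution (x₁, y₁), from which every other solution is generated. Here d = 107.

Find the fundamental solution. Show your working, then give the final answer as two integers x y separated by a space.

962 93

√107 = [10; 2,1,9,1,2,20, …], period ℓ=6 (even) → k=5
k=0  a_k=10  p_k/q_k = 10/1
k=1  a_k=2  p_k/q_k = 21/2
k=2  a_k=1  p_k/q_k = 31/3
k=3  a_k=9  p_k/q_k = 300/29
k=4  a_k=1  p_k/q_k = 331/32
k=5  a_k=2  p_k/q_k = 962/93
fundamental: x₁=962, y₁=93  (since 925444 − 107·8649 = 1)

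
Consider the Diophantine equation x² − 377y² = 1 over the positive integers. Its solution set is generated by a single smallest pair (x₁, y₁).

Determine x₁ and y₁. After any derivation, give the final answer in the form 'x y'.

[19; 2,2,2,38] for √377; ℓ=4 ⇒ convergent index 3
a_0=19:  p_0=19·1+0=19,  q_0=19·0+1=1
…
a_2=2:  p_2=2·39+19=97,  q_2=2·2+1=5
a_3=2:  p_3=2·97+39=233,  q_3=2·5+2=12
fundamental: x₁=233, y₁=12  (since 54289 − 377·144 = 1)

233 12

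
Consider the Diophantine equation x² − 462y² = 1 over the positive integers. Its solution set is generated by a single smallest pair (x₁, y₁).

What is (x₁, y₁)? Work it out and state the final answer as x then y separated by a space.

43 2

√462 = [21; 2,42, …], period ℓ=2 (even) → k=1
k=0  a_k=21  p_k/q_k = 21/1
k=1  a_k=2  p_k/q_k = 43/2
(x₁, y₁) = (43, 2);  43² − 462·2² = 1 ✓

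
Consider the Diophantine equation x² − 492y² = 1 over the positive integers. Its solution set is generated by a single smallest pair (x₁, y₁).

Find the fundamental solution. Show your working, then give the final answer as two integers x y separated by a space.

√492 → a₀=22, period (5,1,1,10,1,1,5,44); ℓ=8 even so k=7
step 0: (22, 1)  from 22·(1,0) + (0,1)
step 1: (111, 5)  from 5·(22,1) + (1,0)
step 2: (133, 6)  from 1·(111,5) + (22,1)
step 3: (244, 11)  from 1·(133,6) + (111,5)
step 4: (2573, 116)  from 10·(244,11) + (133,6)
…
step 6: (5390, 243)  from 1·(2817,127) + (2573,116)
step 7: (29767, 1342)  from 5·(5390,243) + (2817,127)
→ (29767, 1342).  Check: 29767²=886074289, 492·1342²=886074288, difference 1.

29767 1342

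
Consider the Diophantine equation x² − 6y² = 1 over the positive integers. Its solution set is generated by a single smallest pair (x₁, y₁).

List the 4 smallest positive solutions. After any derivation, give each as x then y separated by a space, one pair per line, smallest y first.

5 2
49 20
485 198
4801 1960

[2; 2,4] for √6; ℓ=2 ⇒ convergent index 1
step 0: (2, 1)  from 2·(1,0) + (0,1)
step 1: (5, 2)  from 2·(2,1) + (1,0)
→ (5, 2).  Check: 5²=25, 6·2²=24, difference 1.
(5+2√6)^2 = 49 + 20√6
(5+2√6)^3 = 485 + 198√6
(5+2√6)^4 = 4801 + 1960√6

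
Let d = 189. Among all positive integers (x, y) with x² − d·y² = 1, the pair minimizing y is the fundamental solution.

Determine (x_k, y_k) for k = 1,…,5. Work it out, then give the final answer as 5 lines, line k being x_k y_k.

55 4
6049 440
665335 48396
73180801 5323120
8049222775 585494804

[13; 1,2,1,26] for √189; ℓ=4 ⇒ convergent index 3
a_0=13:  p_0=13·1+0=13,  q_0=13·0+1=1
a_1=1:  p_1=1·13+1=14,  q_1=1·1+0=1
a_2=2:  p_2=2·14+13=41,  q_2=2·1+1=3
a_3=1:  p_3=1·41+14=55,  q_3=1·3+1=4
(x₁, y₁) = (55, 4);  55² − 189·4² = 1 ✓
(x_2, y_2) = (55·55 + 189·4·4, 55·4 + 4·55) = (6049, 440)
(x_3, y_3) = (55·6049 + 189·4·440, 55·440 + 4·6049) = (665335, 48396)
(x_4, y_4) = (55·665335 + 189·4·48396, 55·48396 + 4·665335) = (73180801, 5323120)
(x_5, y_5) = (55·73180801 + 189·4·5323120, 55·5323120 + 4·73180801) = (8049222775, 585494804)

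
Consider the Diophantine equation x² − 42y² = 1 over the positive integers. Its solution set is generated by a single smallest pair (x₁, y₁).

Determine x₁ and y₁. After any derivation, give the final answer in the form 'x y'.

[6; 2,12] for √42; ℓ=2 ⇒ convergent index 1
k=0  a_k=6  p_k/q_k = 6/1
k=1  a_k=2  p_k/q_k = 13/2
fundamental: x₁=13, y₁=2  (since 169 − 42·4 = 1)

13 2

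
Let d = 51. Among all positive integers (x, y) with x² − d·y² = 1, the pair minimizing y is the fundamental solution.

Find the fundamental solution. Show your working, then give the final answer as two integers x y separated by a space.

50 7

√51 → a₀=7, period (7,14); ℓ=2 even so k=1
k=0  a_k=7  p_k/q_k = 7/1
k=1  a_k=7  p_k/q_k = 50/7
(x₁, y₁) = (50, 7);  50² − 51·7² = 1 ✓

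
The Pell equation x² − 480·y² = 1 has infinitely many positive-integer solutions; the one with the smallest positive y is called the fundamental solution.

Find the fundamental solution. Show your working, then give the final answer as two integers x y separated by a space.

241 11

[21; 1,9,1,42] for √480; ℓ=4 ⇒ convergent index 3
step 0: (21, 1)  from 21·(1,0) + (0,1)
…
step 2: (219, 10)  from 9·(22,1) + (21,1)
step 3: (241, 11)  from 1·(219,10) + (22,1)
(x₁, y₁) = (241, 11);  241² − 480·11² = 1 ✓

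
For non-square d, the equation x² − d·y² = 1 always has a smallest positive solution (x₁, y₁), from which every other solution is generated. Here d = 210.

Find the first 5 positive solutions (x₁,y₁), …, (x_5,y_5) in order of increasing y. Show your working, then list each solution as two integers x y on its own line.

29 2
1681 116
97469 6726
5651521 389992
327690749 22612810

[14; 2,28] for √210; ℓ=2 ⇒ convergent index 1
i=0: a=14 ⇒ p=14, q=1
i=1: a=2 ⇒ p=29, q=2
fundamental: x₁=29, y₁=2  (since 841 − 210·4 = 1)
k=2:  x_2 = 29·29+210·2·2 = 1681,  y_2 = 29·2+2·29 = 116
k=3:  x_3 = 29·1681+210·2·116 = 97469,  y_3 = 29·116+2·1681 = 6726
k=4:  x_4 = 29·97469+210·2·6726 = 5651521,  y_4 = 29·6726+2·97469 = 389992
k=5:  x_5 = 29·5651521+210·2·389992 = 327690749,  y_5 = 29·389992+2·5651521 = 22612810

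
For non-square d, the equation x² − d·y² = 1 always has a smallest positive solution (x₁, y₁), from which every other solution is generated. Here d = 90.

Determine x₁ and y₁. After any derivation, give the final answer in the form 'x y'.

d=90: √d = [9; 2,18] (ℓ=2, even), read p_1/q_1
step 0: (9, 1)  from 9·(1,0) + (0,1)
step 1: (19, 2)  from 2·(9,1) + (1,0)
(x₁, y₁) = (19, 2);  19² − 90·2² = 1 ✓

19 2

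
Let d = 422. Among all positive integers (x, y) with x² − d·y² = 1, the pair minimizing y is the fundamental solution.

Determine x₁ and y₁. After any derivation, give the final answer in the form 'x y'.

7022501 341850

d=422: √d = [20; 1,1,5,2,1,…,1,1,40] (ℓ=14, even), read p_13/q_13
step 0: (20, 1)  from 20·(1,0) + (0,1)
…
step 2: (41, 2)  from 1·(21,1) + (20,1)
step 3: (226, 11)  from 5·(41,2) + (21,1)
…
step 6: (2650, 129)  from 3·(719,35) + (493,24)
step 7: (53719, 2615)  from 20·(2650,129) + (719,35)
…
step 10: (598859, 29152)  from 2·(217526,10589) + (163807,7974)
…
step 12: (3810680, 185501)  from 1·(3211821,156349) + (598859,29152)
step 13: (7022501, 341850)  from 1·(3810680,185501) + (3211821,156349)
(x₁, y₁) = (7022501, 341850);  7022501² − 422·341850² = 1 ✓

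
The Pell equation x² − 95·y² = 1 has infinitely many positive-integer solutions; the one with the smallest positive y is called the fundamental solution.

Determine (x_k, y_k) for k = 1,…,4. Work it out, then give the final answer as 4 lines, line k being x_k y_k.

d=95: √d = [9; 1,2,1,18] (ℓ=4, even), read p_3/q_3
step 0: (9, 1)  from 9·(1,0) + (0,1)
…
step 2: (29, 3)  from 2·(10,1) + (9,1)
step 3: (39, 4)  from 1·(29,3) + (10,1)
(x₁, y₁) = (39, 4);  39² − 95·4² = 1 ✓
(x_2, y_2) = (39·39 + 95·4·4, 39·4 + 4·39) = (3041, 312)
(x_3, y_3) = (39·3041 + 95·4·312, 39·312 + 4·3041) = (237159, 24332)
(x_4, y_4) = (39·237159 + 95·4·24332, 39·24332 + 4·237159) = (18495361, 1897584)

39 4
3041 312
237159 24332
18495361 1897584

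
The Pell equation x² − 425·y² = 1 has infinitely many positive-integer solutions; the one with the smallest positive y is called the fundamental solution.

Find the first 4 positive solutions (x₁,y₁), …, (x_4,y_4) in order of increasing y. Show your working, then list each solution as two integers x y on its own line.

143649 6968
41270070401 2001892464
11856808685922849 575139701115304
3406437421806992601601 165236485849022716128

[20; 1,1,1,1,1,1,40] for √425; ℓ=7 ⇒ convergent index 13
a_0=20:  p_0=20·1+0=20,  q_0=20·0+1=1
a_1=1:  p_1=1·20+1=21,  q_1=1·1+0=1
a_2=1:  p_2=1·21+20=41,  q_2=1·1+1=2
a_3=1:  p_3=1·41+21=62,  q_3=1·2+1=3
a_4=1:  p_4=1·62+41=103,  q_4=1·3+2=5
a_5=1:  p_5=1·103+62=165,  q_5=1·5+3=8
a_6=1:  p_6=1·165+103=268,  q_6=1·8+5=13
a_7=40:  p_7=40·268+165=10885,  q_7=40·13+8=528
…
a_9=1:  p_9=1·11153+10885=22038,  q_9=1·541+528=1069
a_10=1:  p_10=1·22038+11153=33191,  q_10=1·1069+541=1610
…
a_12=1:  p_12=1·55229+33191=88420,  q_12=1·2679+1610=4289
a_13=1:  p_13=1·88420+55229=143649,  q_13=1·4289+2679=6968
fundamental: x₁=143649, y₁=6968  (since 20635035201 − 425·48553024 = 1)
n=2: (143649,6968)∘(143649,6968) = (143649·143649+425·6968·6968, 143649·6968+6968·143649) = (41270070401,2001892464)
n=3: (41270070401,2001892464)∘(143649,6968) = (143649·41270070401+425·6968·2001892464, 143649·2001892464+6968·41270070401) = (11856808685922849,575139701115304)
n=4: (11856808685922849,575139701115304)∘(143649,6968) = (143649·11856808685922849+425·6968·575139701115304, 143649·575139701115304+6968·11856808685922849) = (3406437421806992601601,165236485849022716128)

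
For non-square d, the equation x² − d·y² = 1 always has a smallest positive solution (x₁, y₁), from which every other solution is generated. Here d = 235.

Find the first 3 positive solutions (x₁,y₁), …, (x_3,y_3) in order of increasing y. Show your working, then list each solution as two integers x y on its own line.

46 3
4231 276
389206 25389

d=235: √d = [15; 3,30] (ℓ=2, even), read p_1/q_1
a_0=15:  p_0=15·1+0=15,  q_0=15·0+1=1
a_1=3:  p_1=3·15+1=46,  q_1=3·1+0=3
fundamental: x₁=46, y₁=3  (since 2116 − 235·9 = 1)
(46+3√235)^2 = 4231 + 276√235
(46+3√235)^3 = 389206 + 25389√235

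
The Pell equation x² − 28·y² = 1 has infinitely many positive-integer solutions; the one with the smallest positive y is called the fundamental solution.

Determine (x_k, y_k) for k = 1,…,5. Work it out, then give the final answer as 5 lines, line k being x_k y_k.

√28 → a₀=5, period (3,2,3,10); ℓ=4 even so k=3
i=0: a=5 ⇒ p=5, q=1
i=1: a=3 ⇒ p=16, q=3
i=2: a=2 ⇒ p=37, q=7
i=3: a=3 ⇒ p=127, q=24
(x₁, y₁) = (127, 24);  127² − 28·24² = 1 ✓
k=2:  x_2 = 127·127+28·24·24 = 32257,  y_2 = 127·24+24·127 = 6096
k=3:  x_3 = 127·32257+28·24·6096 = 8193151,  y_3 = 127·6096+24·32257 = 1548360
k=4:  x_4 = 127·8193151+28·24·1548360 = 2081028097,  y_4 = 127·1548360+24·8193151 = 393277344
k=5:  x_5 = 127·2081028097+28·24·393277344 = 528572943487,  y_5 = 127·393277344+24·2081028097 = 99890897016

127 24
32257 6096
8193151 1548360
2081028097 393277344
528572943487 99890897016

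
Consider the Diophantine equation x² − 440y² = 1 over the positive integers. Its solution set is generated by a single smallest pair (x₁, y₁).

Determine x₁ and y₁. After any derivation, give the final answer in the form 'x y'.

√440 → a₀=20, period (1,40); ℓ=2 even so k=1
a_0=20:  p_0=20·1+0=20,  q_0=20·0+1=1
a_1=1:  p_1=1·20+1=21,  q_1=1·1+0=1
→ (21, 1).  Check: 21²=441, 440·1²=440, difference 1.

21 1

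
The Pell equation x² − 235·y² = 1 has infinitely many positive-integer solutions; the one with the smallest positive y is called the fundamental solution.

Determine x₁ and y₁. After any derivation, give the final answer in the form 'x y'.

46 3

[15; 3,30] for √235; ℓ=2 ⇒ convergent index 1
step 0: (15, 1)  from 15·(1,0) + (0,1)
step 1: (46, 3)  from 3·(15,1) + (1,0)
→ (46, 3).  Check: 46²=2116, 235·3²=2115, difference 1.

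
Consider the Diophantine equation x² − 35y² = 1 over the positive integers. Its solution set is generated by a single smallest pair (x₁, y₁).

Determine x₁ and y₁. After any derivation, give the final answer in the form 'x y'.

6 1

[5; 1,10] for √35; ℓ=2 ⇒ convergent index 1
a_0=5:  p_0=5·1+0=5,  q_0=5·0+1=1
a_1=1:  p_1=1·5+1=6,  q_1=1·1+0=1
(x₁, y₁) = (6, 1);  6² − 35·1² = 1 ✓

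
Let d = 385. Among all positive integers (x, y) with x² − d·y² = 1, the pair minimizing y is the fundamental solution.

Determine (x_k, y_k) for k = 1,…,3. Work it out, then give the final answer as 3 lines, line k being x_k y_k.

√385 → a₀=19, period (1,1,1,1,1,…,1,1,38); ℓ=16 even so k=15
a_0=19:  p_0=19·1+0=19,  q_0=19·0+1=1
…
a_2=1:  p_2=1·20+19=39,  q_2=1·1+1=2
…
a_5=1:  p_5=1·98+59=157,  q_5=1·5+3=8
…
a_7=1:  p_7=1·569+157=726,  q_7=1·29+8=37
a_8=2:  p_8=2·726+569=2021,  q_8=2·37+29=103
…
a_10=3:  p_10=3·2747+2021=10262,  q_10=3·140+103=523
a_11=1:  p_11=1·10262+2747=13009,  q_11=1·523+140=663
…
a_13=1:  p_13=1·23271+13009=36280,  q_13=1·1186+663=1849
a_14=1:  p_14=1·36280+23271=59551,  q_14=1·1849+1186=3035
a_15=1:  p_15=1·59551+36280=95831,  q_15=1·3035+1849=4884
fundamental: x₁=95831, y₁=4884  (since 9183580561 − 385·23853456 = 1)
k=2:  x_2 = 95831·95831+385·4884·4884 = 18367161121,  y_2 = 95831·4884+4884·95831 = 936077208
k=3:  x_3 = 95831·18367161121+385·4884·936077208 = 3520286834677271,  y_3 = 95831·936077208+4884·18367161121 = 179410429834812

95831 4884
18367161121 936077208
3520286834677271 179410429834812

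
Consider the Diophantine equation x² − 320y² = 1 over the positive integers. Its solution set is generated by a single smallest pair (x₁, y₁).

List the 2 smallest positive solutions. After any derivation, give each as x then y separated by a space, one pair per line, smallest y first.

√320 → a₀=17, period (1,7,1,34); ℓ=4 even so k=3
i=0: a=17 ⇒ p=17, q=1
…
i=2: a=7 ⇒ p=143, q=8
i=3: a=1 ⇒ p=161, q=9
→ (161, 9).  Check: 161²=25921, 320·9²=25920, difference 1.
(x_2, y_2) = (161·161 + 320·9·9, 161·9 + 9·161) = (51841, 2898)

161 9
51841 2898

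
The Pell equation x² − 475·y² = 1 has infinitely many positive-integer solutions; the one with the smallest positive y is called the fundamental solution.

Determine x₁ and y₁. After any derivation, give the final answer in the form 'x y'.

√475 = [21; 1,3,1,6,2,6,1,3,1,42, …], period ℓ=10 (even) → k=9
i=0: a=21 ⇒ p=21, q=1
…
i=2: a=3 ⇒ p=87, q=4
…
i=7: a=1 ⇒ p=11878, q=545
i=8: a=3 ⇒ p=45921, q=2107
i=9: a=1 ⇒ p=57799, q=2652
(x₁, y₁) = (57799, 2652);  57799² − 475·2652² = 1 ✓

57799 2652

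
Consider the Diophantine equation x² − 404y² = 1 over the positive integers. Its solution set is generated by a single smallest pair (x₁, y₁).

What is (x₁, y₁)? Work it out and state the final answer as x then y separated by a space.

d=404: √d = [20; 10,40] (ℓ=2, even), read p_1/q_1
i=0: a=20 ⇒ p=20, q=1
i=1: a=10 ⇒ p=201, q=10
(x₁, y₁) = (201, 10);  201² − 404·10² = 1 ✓

201 10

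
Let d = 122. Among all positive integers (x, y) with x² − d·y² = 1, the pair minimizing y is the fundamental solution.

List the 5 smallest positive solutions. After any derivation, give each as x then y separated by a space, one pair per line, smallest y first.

√122 = [11; 22, …], period ℓ=1 (odd) → k=1
step 0: (11, 1)  from 11·(1,0) + (0,1)
step 1: (243, 22)  from 22·(11,1) + (1,0)
(x₁, y₁) = (243, 22);  243² − 122·22² = 1 ✓
n=2: (243,22)∘(243,22) = (243·243+122·22·22, 243·22+22·243) = (118097,10692)
n=3: (118097,10692)∘(243,22) = (243·118097+122·22·10692, 243·10692+22·118097) = (57394899,5196290)
n=4: (57394899,5196290)∘(243,22) = (243·57394899+122·22·5196290, 243·5196290+22·57394899) = (27893802817,2525386248)
n=5: (27893802817,2525386248)∘(243,22) = (243·27893802817+122·22·2525386248, 243·2525386248+22·27893802817) = (13556330774163,1227332520238)

243 22
118097 10692
57394899 5196290
27893802817 2525386248
13556330774163 1227332520238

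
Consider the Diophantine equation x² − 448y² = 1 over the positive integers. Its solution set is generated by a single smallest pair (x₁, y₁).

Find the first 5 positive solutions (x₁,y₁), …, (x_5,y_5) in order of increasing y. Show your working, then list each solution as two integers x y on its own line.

d=448: √d = [21; 6,42] (ℓ=2, even), read p_1/q_1
i=0: a=21 ⇒ p=21, q=1
i=1: a=6 ⇒ p=127, q=6
→ (127, 6).  Check: 127²=16129, 448·6²=16128, difference 1.
(127+6√448)^2 = 32257 + 1524√448
(127+6√448)^3 = 8193151 + 387090√448
(127+6√448)^4 = 2081028097 + 98319336√448
(127+6√448)^5 = 528572943487 + 24972724254√448

127 6
32257 1524
8193151 387090
2081028097 98319336
528572943487 24972724254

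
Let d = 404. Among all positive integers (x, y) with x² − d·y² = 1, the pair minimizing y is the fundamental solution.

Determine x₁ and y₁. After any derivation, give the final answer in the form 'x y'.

[20; 10,40] for √404; ℓ=2 ⇒ convergent index 1
i=0: a=20 ⇒ p=20, q=1
i=1: a=10 ⇒ p=201, q=10
fundamental: x₁=201, y₁=10  (since 40401 − 404·100 = 1)

201 10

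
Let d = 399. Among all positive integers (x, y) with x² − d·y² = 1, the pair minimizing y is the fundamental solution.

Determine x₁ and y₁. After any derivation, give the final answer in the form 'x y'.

√399 = [19; 1,38, …], period ℓ=2 (even) → k=1
a_0=19:  p_0=19·1+0=19,  q_0=19·0+1=1
a_1=1:  p_1=1·19+1=20,  q_1=1·1+0=1
fundamental: x₁=20, y₁=1  (since 400 − 399·1 = 1)

20 1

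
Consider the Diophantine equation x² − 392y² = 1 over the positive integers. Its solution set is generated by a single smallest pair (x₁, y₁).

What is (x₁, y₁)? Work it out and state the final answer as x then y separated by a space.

99 5

d=392: √d = [19; 1,3,1,38] (ℓ=4, even), read p_3/q_3
a_0=19:  p_0=19·1+0=19,  q_0=19·0+1=1
a_1=1:  p_1=1·19+1=20,  q_1=1·1+0=1
a_2=3:  p_2=3·20+19=79,  q_2=3·1+1=4
a_3=1:  p_3=1·79+20=99,  q_3=1·4+1=5
(x₁, y₁) = (99, 5);  99² − 392·5² = 1 ✓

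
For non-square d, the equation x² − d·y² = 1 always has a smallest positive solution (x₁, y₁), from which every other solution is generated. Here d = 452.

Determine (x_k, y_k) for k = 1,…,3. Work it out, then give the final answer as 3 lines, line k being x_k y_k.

1204353 56648
2900932297217 136448377488
6987493029899166849 328664025545553880

d=452: √d = [21; 3,1,5,3,10,3,5,1,3,42] (ℓ=10, even), read p_9/q_9
step 0: (21, 1)  from 21·(1,0) + (0,1)
…
step 2: (85, 4)  from 1·(64,3) + (21,1)
step 3: (489, 23)  from 5·(85,4) + (64,3)
step 4: (1552, 73)  from 3·(489,23) + (85,4)
step 5: (16009, 753)  from 10·(1552,73) + (489,23)
step 6: (49579, 2332)  from 3·(16009,753) + (1552,73)
…
step 8: (313483, 14745)  from 1·(263904,12413) + (49579,2332)
step 9: (1204353, 56648)  from 3·(313483,14745) + (263904,12413)
fundamental: x₁=1204353, y₁=56648  (since 1450466148609 − 452·3208995904 = 1)
(1204353+56648√452)^2 = 2900932297217 + 136448377488√452
(1204353+56648√452)^3 = 6987493029899166849 + 328664025545553880√452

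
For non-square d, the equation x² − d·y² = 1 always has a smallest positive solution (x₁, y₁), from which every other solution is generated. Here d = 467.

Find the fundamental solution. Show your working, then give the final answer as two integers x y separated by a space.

d=467: √d = [21; 1,1,1,1,3,…,1,1,42] (ℓ=14, even), read p_13/q_13
i=0: a=21 ⇒ p=21, q=1
…
i=2: a=1 ⇒ p=43, q=2
i=3: a=1 ⇒ p=65, q=3
…
i=7: a=21 ⇒ p=27164, q=1257
…
i=10: a=1 ⇒ p=358232, q=16577
i=11: a=1 ⇒ p=633697, q=29324
i=12: a=1 ⇒ p=991929, q=45901
i=13: a=1 ⇒ p=1625626, q=75225
→ (1625626, 75225).  Check: 1625626²=2642659891876, 467·75225²=2642659891875, difference 1.

1625626 75225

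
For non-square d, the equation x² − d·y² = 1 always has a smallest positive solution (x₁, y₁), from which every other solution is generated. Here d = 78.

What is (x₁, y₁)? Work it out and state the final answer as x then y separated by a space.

[8; 1,4,1,16] for √78; ℓ=4 ⇒ convergent index 3
a_0=8:  p_0=8·1+0=8,  q_0=8·0+1=1
…
a_2=4:  p_2=4·9+8=44,  q_2=4·1+1=5
a_3=1:  p_3=1·44+9=53,  q_3=1·5+1=6
fundamental: x₁=53, y₁=6  (since 2809 − 78·36 = 1)

53 6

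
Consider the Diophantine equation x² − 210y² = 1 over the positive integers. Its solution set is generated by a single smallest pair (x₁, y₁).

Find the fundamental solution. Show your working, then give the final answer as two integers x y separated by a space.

d=210: √d = [14; 2,28] (ℓ=2, even), read p_1/q_1
a_0=14:  p_0=14·1+0=14,  q_0=14·0+1=1
a_1=2:  p_1=2·14+1=29,  q_1=2·1+0=2
→ (29, 2).  Check: 29²=841, 210·2²=840, difference 1.

29 2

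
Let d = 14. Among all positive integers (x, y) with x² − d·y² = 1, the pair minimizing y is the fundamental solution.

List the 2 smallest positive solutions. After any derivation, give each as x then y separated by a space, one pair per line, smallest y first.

15 4
449 120

√14 = [3; 1,2,1,6, …], period ℓ=4 (even) → k=3
k=0  a_k=3  p_k/q_k = 3/1
…
k=2  a_k=2  p_k/q_k = 11/3
k=3  a_k=1  p_k/q_k = 15/4
→ (15, 4).  Check: 15²=225, 14·4²=224, difference 1.
n=2: (15,4)∘(15,4) = (15·15+14·4·4, 15·4+4·15) = (449,120)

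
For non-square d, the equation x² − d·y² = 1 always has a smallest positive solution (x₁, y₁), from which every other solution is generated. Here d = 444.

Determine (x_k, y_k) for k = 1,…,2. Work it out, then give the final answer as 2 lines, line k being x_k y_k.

295 14
174049 8260

√444 → a₀=21, period (14,42); ℓ=2 even so k=1
a_0=21:  p_0=21·1+0=21,  q_0=21·0+1=1
a_1=14:  p_1=14·21+1=295,  q_1=14·1+0=14
→ (295, 14).  Check: 295²=87025, 444·14²=87024, difference 1.
(295+14√444)^2 = 174049 + 8260√444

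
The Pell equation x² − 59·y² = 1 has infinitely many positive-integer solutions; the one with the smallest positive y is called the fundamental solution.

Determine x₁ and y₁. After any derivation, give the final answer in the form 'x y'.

530 69

√59 = [7; 1,2,7,2,1,14, …], period ℓ=6 (even) → k=5
step 0: (7, 1)  from 7·(1,0) + (0,1)
…
step 2: (23, 3)  from 2·(8,1) + (7,1)
step 3: (169, 22)  from 7·(23,3) + (8,1)
step 4: (361, 47)  from 2·(169,22) + (23,3)
step 5: (530, 69)  from 1·(361,47) + (169,22)
→ (530, 69).  Check: 530²=280900, 59·69²=280899, difference 1.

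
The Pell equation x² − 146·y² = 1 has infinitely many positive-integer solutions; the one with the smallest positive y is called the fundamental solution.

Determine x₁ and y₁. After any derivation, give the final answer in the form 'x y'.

145 12

√146 → a₀=12, period (12,24); ℓ=2 even so k=1
i=0: a=12 ⇒ p=12, q=1
i=1: a=12 ⇒ p=145, q=12
→ (145, 12).  Check: 145²=21025, 146·12²=21024, difference 1.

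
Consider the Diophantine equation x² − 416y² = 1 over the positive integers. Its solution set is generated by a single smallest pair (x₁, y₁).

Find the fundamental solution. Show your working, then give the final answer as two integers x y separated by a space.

5201 255

[20; 2,1,1,9,1,1,2,40] for √416; ℓ=8 ⇒ convergent index 7
k=0  a_k=20  p_k/q_k = 20/1
k=1  a_k=2  p_k/q_k = 41/2
k=2  a_k=1  p_k/q_k = 61/3
k=3  a_k=1  p_k/q_k = 102/5
k=4  a_k=9  p_k/q_k = 979/48
…
k=6  a_k=1  p_k/q_k = 2060/101
k=7  a_k=2  p_k/q_k = 5201/255
fundamental: x₁=5201, y₁=255  (since 27050401 − 416·65025 = 1)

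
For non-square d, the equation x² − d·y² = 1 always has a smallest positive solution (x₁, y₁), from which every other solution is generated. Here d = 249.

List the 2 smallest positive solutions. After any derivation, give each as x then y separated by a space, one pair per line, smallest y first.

8553815 542076
146335502108449 9273635639880

√249 = [15; 1,3,1,1,5,…,3,1,30, …], period ℓ=16 (even) → k=15
i=0: a=15 ⇒ p=15, q=1
…
i=2: a=3 ⇒ p=63, q=4
i=3: a=1 ⇒ p=79, q=5
i=4: a=1 ⇒ p=142, q=9
i=5: a=5 ⇒ p=789, q=50
i=6: a=1 ⇒ p=931, q=59
i=7: a=3 ⇒ p=3582, q=227
…
i=9: a=3 ⇒ p=113835, q=7214
i=10: a=1 ⇒ p=150586, q=9543
i=11: a=5 ⇒ p=866765, q=54929
i=12: a=1 ⇒ p=1017351, q=64472
…
i=14: a=3 ⇒ p=6669699, q=422675
i=15: a=1 ⇒ p=8553815, q=542076
→ (8553815, 542076).  Check: 8553815²=73167751054225, 249·542076²=73167751054224, difference 1.
k=2:  x_2 = 8553815·8553815+249·542076·542076 = 146335502108449,  y_2 = 8553815·542076+542076·8553815 = 9273635639880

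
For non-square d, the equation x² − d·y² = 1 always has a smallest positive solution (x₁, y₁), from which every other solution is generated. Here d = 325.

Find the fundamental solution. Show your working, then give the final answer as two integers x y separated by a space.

649 36

√325 = [18; 36, …], period ℓ=1 (odd) → k=1
i=0: a=18 ⇒ p=18, q=1
i=1: a=36 ⇒ p=649, q=36
fundamental: x₁=649, y₁=36  (since 421201 − 325·1296 = 1)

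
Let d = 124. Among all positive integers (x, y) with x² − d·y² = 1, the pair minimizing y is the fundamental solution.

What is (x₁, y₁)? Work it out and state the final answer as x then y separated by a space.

4620799 414960

√124 → a₀=11, period (7,2,1,1,1,…,2,7,22); ℓ=16 even so k=15
a_0=11:  p_0=11·1+0=11,  q_0=11·0+1=1
…
a_2=2:  p_2=2·78+11=167,  q_2=2·7+1=15
…
a_4=1:  p_4=1·245+167=412,  q_4=1·22+15=37
…
a_7=1:  p_7=1·2383+657=3040,  q_7=1·214+59=273
a_8=4:  p_8=4·3040+2383=14543,  q_8=4·273+214=1306
a_9=1:  p_9=1·14543+3040=17583,  q_9=1·1306+273=1579
…
a_12=1:  p_12=1·84875+67292=152167,  q_12=1·7622+6043=13665
…
a_14=2:  p_14=2·237042+152167=626251,  q_14=2·21287+13665=56239
a_15=7:  p_15=7·626251+237042=4620799,  q_15=7·56239+21287=414960
fundamental: x₁=4620799, y₁=414960  (since 21351783398401 − 124·172191801600 = 1)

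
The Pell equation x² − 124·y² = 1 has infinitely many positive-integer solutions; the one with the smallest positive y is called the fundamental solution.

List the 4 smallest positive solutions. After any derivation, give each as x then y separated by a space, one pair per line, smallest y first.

√124 = [11; 7,2,1,1,1,…,2,7,22, …], period ℓ=16 (even) → k=15
a_0=11:  p_0=11·1+0=11,  q_0=11·0+1=1
…
a_9=1:  p_9=1·14543+3040=17583,  q_9=1·1306+273=1579
…
a_11=1:  p_11=1·67292+17583=84875,  q_11=1·6043+1579=7622
a_12=1:  p_12=1·84875+67292=152167,  q_12=1·7622+6043=13665
a_13=1:  p_13=1·152167+84875=237042,  q_13=1·13665+7622=21287
a_14=2:  p_14=2·237042+152167=626251,  q_14=2·21287+13665=56239
a_15=7:  p_15=7·626251+237042=4620799,  q_15=7·56239+21287=414960
→ (4620799, 414960).  Check: 4620799²=21351783398401, 124·414960²=21351783398400, difference 1.
(4620799+414960√124)^2 = 42703566796801 + 3834893506080√124
(4620799+414960√124)^3 = 394649197502177907199 + 35440544156001500880√124
(4620799+414960√124)^4 = 3647189234337689639247667201 + 327527261991011323636100160√124

4620799 414960
42703566796801 3834893506080
394649197502177907199 35440544156001500880
3647189234337689639247667201 327527261991011323636100160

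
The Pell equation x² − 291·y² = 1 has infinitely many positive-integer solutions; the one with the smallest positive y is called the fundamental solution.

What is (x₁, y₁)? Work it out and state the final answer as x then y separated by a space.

290 17

d=291: √d = [17; 17,34] (ℓ=2, even), read p_1/q_1
k=0  a_k=17  p_k/q_k = 17/1
k=1  a_k=17  p_k/q_k = 290/17
→ (290, 17).  Check: 290²=84100, 291·17²=84099, difference 1.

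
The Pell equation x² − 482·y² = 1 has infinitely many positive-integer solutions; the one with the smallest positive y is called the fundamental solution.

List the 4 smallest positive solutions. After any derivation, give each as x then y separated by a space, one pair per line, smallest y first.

[21; 1,20,1,42] for √482; ℓ=4 ⇒ convergent index 3
step 0: (21, 1)  from 21·(1,0) + (0,1)
step 1: (22, 1)  from 1·(21,1) + (1,0)
step 2: (461, 21)  from 20·(22,1) + (21,1)
step 3: (483, 22)  from 1·(461,21) + (22,1)
fundamental: x₁=483, y₁=22  (since 233289 − 482·484 = 1)
(x_2, y_2) = (483·483 + 482·22·22, 483·22 + 22·483) = (466577, 21252)
(x_3, y_3) = (483·466577 + 482·22·21252, 483·21252 + 22·466577) = (450712899, 20529410)
(x_4, y_4) = (483·450712899 + 482·22·20529410, 483·20529410 + 22·450712899) = (435388193857, 19831388808)

483 22
466577 21252
450712899 20529410
435388193857 19831388808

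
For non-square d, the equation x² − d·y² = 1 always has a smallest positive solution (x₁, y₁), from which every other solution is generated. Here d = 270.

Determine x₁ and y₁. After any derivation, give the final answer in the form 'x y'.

5291 322

√270 = [16; 2,3,6,3,2,32, …], period ℓ=6 (even) → k=5
k=0  a_k=16  p_k/q_k = 16/1
…
k=4  a_k=3  p_k/q_k = 2284/139
k=5  a_k=2  p_k/q_k = 5291/322
→ (5291, 322).  Check: 5291²=27994681, 270·322²=27994680, difference 1.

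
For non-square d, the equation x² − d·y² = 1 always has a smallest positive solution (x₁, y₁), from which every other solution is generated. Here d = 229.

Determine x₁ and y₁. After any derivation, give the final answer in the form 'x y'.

5848201 386460

d=229: √d = [15; 7,1,1,7,30] (ℓ=5, odd), read p_9/q_9
i=0: a=15 ⇒ p=15, q=1
…
i=2: a=1 ⇒ p=121, q=8
…
i=4: a=7 ⇒ p=1710, q=113
…
i=6: a=7 ⇒ p=362399, q=23948
i=7: a=1 ⇒ p=413926, q=27353
i=8: a=1 ⇒ p=776325, q=51301
i=9: a=7 ⇒ p=5848201, q=386460
→ (5848201, 386460).  Check: 5848201²=34201454936401, 229·386460²=34201454936400, difference 1.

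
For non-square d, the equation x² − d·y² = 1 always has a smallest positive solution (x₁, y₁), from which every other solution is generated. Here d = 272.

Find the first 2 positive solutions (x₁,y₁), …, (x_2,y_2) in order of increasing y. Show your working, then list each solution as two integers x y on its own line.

√272 → a₀=16, period (2,32); ℓ=2 even so k=1
a_0=16:  p_0=16·1+0=16,  q_0=16·0+1=1
a_1=2:  p_1=2·16+1=33,  q_1=2·1+0=2
fundamental: x₁=33, y₁=2  (since 1089 − 272·4 = 1)
n=2: (33,2)∘(33,2) = (33·33+272·2·2, 33·2+2·33) = (2177,132)

33 2
2177 132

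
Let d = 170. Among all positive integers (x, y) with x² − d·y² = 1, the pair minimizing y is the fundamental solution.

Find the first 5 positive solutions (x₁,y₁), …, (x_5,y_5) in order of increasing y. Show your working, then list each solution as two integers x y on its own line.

339 26
229841 17628
155831859 11951758
105653770561 8103274296
71633100608499 5494008020930

√170 = [13; 26, …], period ℓ=1 (odd) → k=1
i=0: a=13 ⇒ p=13, q=1
i=1: a=26 ⇒ p=339, q=26
→ (339, 26).  Check: 339²=114921, 170·26²=114920, difference 1.
n=2: (339,26)∘(339,26) = (339·339+170·26·26, 339·26+26·339) = (229841,17628)
n=3: (229841,17628)∘(339,26) = (339·229841+170·26·17628, 339·17628+26·229841) = (155831859,11951758)
n=4: (155831859,11951758)∘(339,26) = (339·155831859+170·26·11951758, 339·11951758+26·155831859) = (105653770561,8103274296)
n=5: (105653770561,8103274296)∘(339,26) = (339·105653770561+170·26·8103274296, 339·8103274296+26·105653770561) = (71633100608499,5494008020930)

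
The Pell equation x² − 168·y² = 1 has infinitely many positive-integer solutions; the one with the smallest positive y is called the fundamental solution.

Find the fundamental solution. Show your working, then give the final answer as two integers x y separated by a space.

√168 → a₀=12, period (1,24); ℓ=2 even so k=1
step 0: (12, 1)  from 12·(1,0) + (0,1)
step 1: (13, 1)  from 1·(12,1) + (1,0)
(x₁, y₁) = (13, 1);  13² − 168·1² = 1 ✓

13 1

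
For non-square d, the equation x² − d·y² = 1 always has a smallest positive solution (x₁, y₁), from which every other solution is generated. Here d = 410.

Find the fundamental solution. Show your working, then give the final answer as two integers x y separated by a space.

81 4

√410 = [20; 4,40, …], period ℓ=2 (even) → k=1
k=0  a_k=20  p_k/q_k = 20/1
k=1  a_k=4  p_k/q_k = 81/4
→ (81, 4).  Check: 81²=6561, 410·4²=6560, difference 1.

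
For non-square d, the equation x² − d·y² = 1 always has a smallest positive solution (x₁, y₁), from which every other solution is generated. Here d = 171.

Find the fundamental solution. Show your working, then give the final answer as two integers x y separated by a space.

√171 → a₀=13, period (13,26); ℓ=2 even so k=1
a_0=13:  p_0=13·1+0=13,  q_0=13·0+1=1
a_1=13:  p_1=13·13+1=170,  q_1=13·1+0=13
(x₁, y₁) = (170, 13);  170² − 171·13² = 1 ✓

170 13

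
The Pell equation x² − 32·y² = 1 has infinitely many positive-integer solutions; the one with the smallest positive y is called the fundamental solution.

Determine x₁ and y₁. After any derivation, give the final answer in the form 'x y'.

d=32: √d = [5; 1,1,1,10] (ℓ=4, even), read p_3/q_3
k=0  a_k=5  p_k/q_k = 5/1
k=1  a_k=1  p_k/q_k = 6/1
k=2  a_k=1  p_k/q_k = 11/2
k=3  a_k=1  p_k/q_k = 17/3
→ (17, 3).  Check: 17²=289, 32·3²=288, difference 1.

17 3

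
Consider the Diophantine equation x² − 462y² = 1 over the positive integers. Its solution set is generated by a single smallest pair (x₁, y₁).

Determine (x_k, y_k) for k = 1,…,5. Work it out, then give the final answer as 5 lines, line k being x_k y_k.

√462 = [21; 2,42, …], period ℓ=2 (even) → k=1
i=0: a=21 ⇒ p=21, q=1
i=1: a=2 ⇒ p=43, q=2
(x₁, y₁) = (43, 2);  43² − 462·2² = 1 ✓
(x_2, y_2) = (43·43 + 462·2·2, 43·2 + 2·43) = (3697, 172)
(x_3, y_3) = (43·3697 + 462·2·172, 43·172 + 2·3697) = (317899, 14790)
(x_4, y_4) = (43·317899 + 462·2·14790, 43·14790 + 2·317899) = (27335617, 1271768)
(x_5, y_5) = (43·27335617 + 462·2·1271768, 43·1271768 + 2·27335617) = (2350545163, 109357258)

43 2
3697 172
317899 14790
27335617 1271768
2350545163 109357258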